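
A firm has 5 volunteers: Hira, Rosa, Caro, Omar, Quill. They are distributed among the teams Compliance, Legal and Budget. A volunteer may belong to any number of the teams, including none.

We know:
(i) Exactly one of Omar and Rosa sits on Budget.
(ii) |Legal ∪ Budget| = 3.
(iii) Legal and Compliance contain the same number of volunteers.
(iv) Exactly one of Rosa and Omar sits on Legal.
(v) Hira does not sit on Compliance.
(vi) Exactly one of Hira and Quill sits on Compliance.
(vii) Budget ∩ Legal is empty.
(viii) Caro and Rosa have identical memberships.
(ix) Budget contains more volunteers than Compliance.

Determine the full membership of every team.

Compliance = {Quill}; Legal = {Omar}; Budget = {Caro, Rosa}

From (v): Hira ∉ Compliance.
(vi) (exactly one): Quill ∈ Compliance.
Suppose Hira ∈ Legal: no assignment then satisfies all the clues, so Hira ∉ Legal.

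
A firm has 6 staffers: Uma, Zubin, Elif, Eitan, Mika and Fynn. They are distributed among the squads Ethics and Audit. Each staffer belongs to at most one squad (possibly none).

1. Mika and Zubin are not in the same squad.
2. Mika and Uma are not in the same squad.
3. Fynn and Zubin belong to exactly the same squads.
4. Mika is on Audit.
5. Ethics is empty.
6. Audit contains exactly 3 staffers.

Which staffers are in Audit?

Audit = {Eitan, Elif, Mika}

From (4): Mika ∈ Audit.
(1): Zubin ∉ Audit.
(2): Uma ∉ Audit.
(3): Fynn matches Zubin: Fynn ∉ Audit.
(5): Ethics already has 0, so the rest are out.
(6): only 3 candidates remain for Audit, so all are in.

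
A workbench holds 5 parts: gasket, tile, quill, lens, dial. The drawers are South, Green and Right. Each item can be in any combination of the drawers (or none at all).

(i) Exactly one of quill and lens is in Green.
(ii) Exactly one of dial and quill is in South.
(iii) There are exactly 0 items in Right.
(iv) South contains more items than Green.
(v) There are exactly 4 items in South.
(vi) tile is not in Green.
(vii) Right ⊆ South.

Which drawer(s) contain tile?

tile: South

From (vi): tile ∉ Green.
(iii): Right already has 0, so the rest are out.
Suppose tile ∉ South: no assignment then satisfies all the clues, so tile ∈ South.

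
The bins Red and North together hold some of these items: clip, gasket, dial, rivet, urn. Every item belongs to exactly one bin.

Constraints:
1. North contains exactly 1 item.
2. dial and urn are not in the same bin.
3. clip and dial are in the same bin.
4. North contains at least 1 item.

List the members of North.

North = {urn}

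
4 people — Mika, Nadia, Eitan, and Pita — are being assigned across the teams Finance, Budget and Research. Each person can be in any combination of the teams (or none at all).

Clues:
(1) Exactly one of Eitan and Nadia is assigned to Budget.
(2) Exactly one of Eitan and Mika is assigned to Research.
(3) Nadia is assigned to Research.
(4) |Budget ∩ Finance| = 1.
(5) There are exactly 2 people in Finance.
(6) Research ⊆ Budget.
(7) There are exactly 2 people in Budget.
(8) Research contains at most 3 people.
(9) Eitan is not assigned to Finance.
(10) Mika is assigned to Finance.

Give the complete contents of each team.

Finance = {Mika, Pita}; Budget = {Mika, Nadia}; Research = {Mika, Nadia}

From (3): Nadia ∈ Research.
From (9): Eitan ∉ Finance.
From (10): Mika ∈ Finance.
(6) with Nadia ∈ Research: Nadia ∈ Budget.
(1) (exactly one): Eitan ∉ Budget.
(6) contrapositive: Eitan ∉ Research.
(2) (exactly one): Mika ∈ Research.
(6) with Mika ∈ Research: Mika ∈ Budget.
(7): Budget already has 2, so the rest are out.
(6) contrapositive: Pita ∉ Research.
Suppose Nadia ∈ Finance: no assignment then satisfies all the clues, so Nadia ∉ Finance.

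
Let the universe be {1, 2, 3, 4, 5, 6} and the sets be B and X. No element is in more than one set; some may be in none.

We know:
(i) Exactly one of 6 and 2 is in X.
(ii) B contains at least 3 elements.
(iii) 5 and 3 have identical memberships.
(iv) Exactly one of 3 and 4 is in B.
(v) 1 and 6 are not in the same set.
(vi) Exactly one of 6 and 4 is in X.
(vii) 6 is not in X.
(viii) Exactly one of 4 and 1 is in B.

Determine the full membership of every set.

From (vii): 6 ∉ X.
(i) (exactly one): 2 ∈ X.
(vi) (exactly one): 4 ∈ X.
(viii) (exactly one): 1 ∈ B.
(iv) (exactly one): 3 ∈ B.
(v): 6 ∉ B.
(ii): only 3 candidates remain for B, so all are in.

B = {1, 3, 5}; X = {2, 4}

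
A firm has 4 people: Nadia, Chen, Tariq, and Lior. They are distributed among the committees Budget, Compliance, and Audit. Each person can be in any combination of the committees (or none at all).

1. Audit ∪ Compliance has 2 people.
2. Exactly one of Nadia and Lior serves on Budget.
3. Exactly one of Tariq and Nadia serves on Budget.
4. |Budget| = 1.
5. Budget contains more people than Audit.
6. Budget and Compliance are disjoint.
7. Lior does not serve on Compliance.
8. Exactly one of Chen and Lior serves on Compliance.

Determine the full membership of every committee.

From (7): Lior ∉ Compliance.
(8) (exactly one): Chen ∈ Compliance.
(6) (disjoint): Chen ∉ Budget.
Suppose Nadia ∉ Budget: no assignment then satisfies all the clues, so Nadia ∈ Budget.

Budget = {Nadia}; Compliance = {Chen, Tariq}; Audit = {}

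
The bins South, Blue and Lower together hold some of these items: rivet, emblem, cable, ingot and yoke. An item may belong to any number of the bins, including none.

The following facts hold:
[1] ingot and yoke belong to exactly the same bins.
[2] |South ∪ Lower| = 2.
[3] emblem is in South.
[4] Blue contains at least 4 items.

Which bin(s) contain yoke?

From (3): emblem ∈ South.
Suppose yoke ∈ South: no assignment then satisfies all the clues, so yoke ∉ South.

yoke: Blue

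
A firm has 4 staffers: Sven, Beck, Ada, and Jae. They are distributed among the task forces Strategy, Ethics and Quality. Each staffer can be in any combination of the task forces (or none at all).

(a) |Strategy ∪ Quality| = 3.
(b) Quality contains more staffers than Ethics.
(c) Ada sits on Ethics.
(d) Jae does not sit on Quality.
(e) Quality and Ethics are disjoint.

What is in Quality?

Quality = {Beck, Sven}

From (c): Ada ∈ Ethics.
From (d): Jae ∉ Quality.
(e) (disjoint): Ada ∉ Quality.
Suppose Sven ∉ Quality: no assignment then satisfies all the clues, so Sven ∈ Quality.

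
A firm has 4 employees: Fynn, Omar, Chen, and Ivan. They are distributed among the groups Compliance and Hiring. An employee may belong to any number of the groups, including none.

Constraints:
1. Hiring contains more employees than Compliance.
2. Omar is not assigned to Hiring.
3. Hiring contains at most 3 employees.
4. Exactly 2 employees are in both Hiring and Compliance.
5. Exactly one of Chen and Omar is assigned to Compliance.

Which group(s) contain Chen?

Chen: Compliance, Hiring

From (2): Omar ∉ Hiring.
Suppose Chen ∉ Compliance: no assignment then satisfies all the clues, so Chen ∈ Compliance.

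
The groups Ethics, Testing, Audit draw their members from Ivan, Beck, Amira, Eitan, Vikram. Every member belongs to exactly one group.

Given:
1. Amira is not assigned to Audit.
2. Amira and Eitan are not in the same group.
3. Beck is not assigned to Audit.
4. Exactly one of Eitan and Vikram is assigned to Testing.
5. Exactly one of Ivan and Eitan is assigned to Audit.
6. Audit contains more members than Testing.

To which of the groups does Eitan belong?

Eitan: Testing

From (1): Amira ∉ Audit.
From (3): Beck ∉ Audit.
Suppose Eitan ∈ Ethics: no assignment then satisfies all the clues, so Eitan ∉ Ethics.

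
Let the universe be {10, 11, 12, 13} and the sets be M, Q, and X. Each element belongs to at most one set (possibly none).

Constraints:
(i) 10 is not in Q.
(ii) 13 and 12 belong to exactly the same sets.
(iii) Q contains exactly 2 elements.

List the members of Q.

Q = {12, 13}

From (i): 10 ∉ Q.
Suppose 11 ∈ Q: no assignment then satisfies all the clues, so 11 ∉ Q.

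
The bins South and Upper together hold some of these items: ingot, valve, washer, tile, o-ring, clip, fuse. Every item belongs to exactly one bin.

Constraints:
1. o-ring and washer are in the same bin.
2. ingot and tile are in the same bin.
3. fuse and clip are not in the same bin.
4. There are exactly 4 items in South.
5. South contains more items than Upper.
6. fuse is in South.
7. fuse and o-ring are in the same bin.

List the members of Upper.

Upper = {clip, ingot, tile}

From (6): fuse ∈ South.
(3): clip ∉ South.
(7): o-ring matches fuse: o-ring ∈ South.
Only one bin left: clip ∈ Upper.
(1): washer matches o-ring: washer ∈ South.
Suppose ingot ∉ Upper: no assignment then satisfies all the clues, so ingot ∈ Upper.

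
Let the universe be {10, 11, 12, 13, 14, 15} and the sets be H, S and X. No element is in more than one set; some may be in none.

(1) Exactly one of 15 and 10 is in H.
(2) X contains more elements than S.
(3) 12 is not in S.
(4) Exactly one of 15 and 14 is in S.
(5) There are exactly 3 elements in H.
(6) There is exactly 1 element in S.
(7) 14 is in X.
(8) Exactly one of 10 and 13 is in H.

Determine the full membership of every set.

H = {10, 11, 12}; S = {15}; X = {13, 14}

From (3): 12 ∉ S.
From (7): 14 ∈ X.
(4) (exactly one): 15 ∈ S.
(6): S already has 1, so the rest are out.
(1) (exactly one): 10 ∈ H.
(8) (exactly one): 13 ∉ H.
(5): only 3 candidates remain for H, so all are in.
Suppose 13 ∉ X: no assignment then satisfies all the clues, so 13 ∈ X.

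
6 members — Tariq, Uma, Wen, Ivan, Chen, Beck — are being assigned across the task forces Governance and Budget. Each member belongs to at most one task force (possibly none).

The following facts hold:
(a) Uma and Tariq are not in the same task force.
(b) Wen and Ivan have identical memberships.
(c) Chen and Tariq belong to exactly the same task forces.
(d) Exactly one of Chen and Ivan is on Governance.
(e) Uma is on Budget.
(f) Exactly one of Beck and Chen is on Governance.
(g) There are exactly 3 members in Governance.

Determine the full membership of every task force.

Governance = {Beck, Ivan, Wen}; Budget = {Uma}

From (e): Uma ∈ Budget.
(a): Tariq ∉ Budget.
(c): Chen matches Tariq: Chen ∉ Budget.
Suppose Tariq ∈ Governance: no assignment then satisfies all the clues, so Tariq ∉ Governance.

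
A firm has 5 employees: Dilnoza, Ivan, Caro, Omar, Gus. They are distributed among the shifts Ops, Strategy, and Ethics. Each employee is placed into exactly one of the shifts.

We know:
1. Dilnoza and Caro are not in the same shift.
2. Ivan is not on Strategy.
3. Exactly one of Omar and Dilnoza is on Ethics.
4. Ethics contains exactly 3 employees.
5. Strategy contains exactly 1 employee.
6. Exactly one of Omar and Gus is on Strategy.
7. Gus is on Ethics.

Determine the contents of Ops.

Ops = {Caro}

From (2): Ivan ∉ Strategy.
From (7): Gus ∈ Ethics.
(6) (exactly one): Omar ∈ Strategy.
(3) (exactly one): Dilnoza ∈ Ethics.
(5): Strategy already has 1, so the rest are out.
(1): Caro ∉ Ethics.
(4): only 3 candidates remain for Ethics, so all are in.
Only one shift left: Caro ∈ Ops.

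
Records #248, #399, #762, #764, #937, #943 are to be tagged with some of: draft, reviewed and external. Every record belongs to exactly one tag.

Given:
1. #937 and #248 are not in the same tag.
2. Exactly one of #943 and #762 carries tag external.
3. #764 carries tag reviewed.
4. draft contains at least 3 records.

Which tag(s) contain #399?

From (3): #764 ∈ reviewed.
Suppose #399 ∉ draft: no assignment then satisfies all the clues, so #399 ∈ draft.

#399: draft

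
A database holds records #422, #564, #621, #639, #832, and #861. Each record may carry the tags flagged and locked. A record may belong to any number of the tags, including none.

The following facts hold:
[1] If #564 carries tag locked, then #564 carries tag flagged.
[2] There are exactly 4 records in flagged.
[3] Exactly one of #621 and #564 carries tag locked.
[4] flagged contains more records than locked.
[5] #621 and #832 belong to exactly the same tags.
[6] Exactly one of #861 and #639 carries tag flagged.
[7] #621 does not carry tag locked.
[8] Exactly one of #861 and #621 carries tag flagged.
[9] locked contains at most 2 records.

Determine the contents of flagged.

flagged = {#564, #621, #639, #832}

From (7): #621 ∉ locked.
(3) (exactly one): #564 ∈ locked.
(5): #832 matches #621: #832 ∉ locked.
(1): #564 ∈ flagged.
Suppose #422 ∈ flagged: no assignment then satisfies all the clues, so #422 ∉ flagged.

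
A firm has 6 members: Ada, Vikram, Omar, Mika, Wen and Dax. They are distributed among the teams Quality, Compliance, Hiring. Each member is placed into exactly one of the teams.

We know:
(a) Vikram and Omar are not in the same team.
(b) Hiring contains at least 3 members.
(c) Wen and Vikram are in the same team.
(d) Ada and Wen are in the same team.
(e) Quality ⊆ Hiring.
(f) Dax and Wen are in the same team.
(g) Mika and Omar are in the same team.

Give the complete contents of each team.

Quality = {}; Compliance = {Mika, Omar}; Hiring = {Ada, Dax, Vikram, Wen}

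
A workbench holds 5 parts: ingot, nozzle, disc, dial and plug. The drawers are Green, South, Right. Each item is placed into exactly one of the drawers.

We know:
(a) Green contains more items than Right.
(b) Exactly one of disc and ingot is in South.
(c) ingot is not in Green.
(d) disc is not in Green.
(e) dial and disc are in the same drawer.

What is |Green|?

2

From (c): ingot ∉ Green.
From (d): disc ∉ Green.
(e): dial matches disc: dial ∉ Green.
Suppose ingot ∈ South: no assignment then satisfies all the clues, so ingot ∉ South.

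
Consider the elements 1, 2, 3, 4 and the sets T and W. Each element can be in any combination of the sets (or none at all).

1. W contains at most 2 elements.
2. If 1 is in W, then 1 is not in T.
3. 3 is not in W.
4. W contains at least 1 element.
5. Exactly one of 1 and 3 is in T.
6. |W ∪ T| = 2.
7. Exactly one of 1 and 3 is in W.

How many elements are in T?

From (3): 3 ∉ W.
(7) (exactly one): 1 ∈ W.
(2): 1 ∉ T.
(5) (exactly one): 3 ∈ T.
Suppose 2 ∈ T: no assignment then satisfies all the clues, so 2 ∉ T.

1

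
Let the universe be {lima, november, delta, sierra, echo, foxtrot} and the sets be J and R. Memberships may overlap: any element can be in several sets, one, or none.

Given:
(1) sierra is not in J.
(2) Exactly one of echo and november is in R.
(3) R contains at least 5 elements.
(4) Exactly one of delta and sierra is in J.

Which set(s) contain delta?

delta: J, R

From (1): sierra ∉ J.
(4) (exactly one): delta ∈ J.
Suppose delta ∉ R: no assignment then satisfies all the clues, so delta ∈ R.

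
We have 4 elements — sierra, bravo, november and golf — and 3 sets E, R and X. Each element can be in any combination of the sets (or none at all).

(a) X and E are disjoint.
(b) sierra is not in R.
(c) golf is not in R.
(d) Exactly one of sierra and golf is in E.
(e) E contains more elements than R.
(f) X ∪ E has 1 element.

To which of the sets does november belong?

november: none

From (b): sierra ∉ R.
From (c): golf ∉ R.
Suppose november ∈ E: no assignment then satisfies all the clues, so november ∉ E.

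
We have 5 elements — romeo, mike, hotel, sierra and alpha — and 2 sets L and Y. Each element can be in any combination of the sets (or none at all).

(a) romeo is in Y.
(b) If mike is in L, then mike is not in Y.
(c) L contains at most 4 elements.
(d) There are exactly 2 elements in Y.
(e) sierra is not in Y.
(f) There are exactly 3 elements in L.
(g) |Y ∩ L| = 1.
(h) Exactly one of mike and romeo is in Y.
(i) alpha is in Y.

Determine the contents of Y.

Y = {alpha, romeo}

From (a): romeo ∈ Y.
From (e): sierra ∉ Y.
From (i): alpha ∈ Y.
(d): Y already has 2, so the rest are out.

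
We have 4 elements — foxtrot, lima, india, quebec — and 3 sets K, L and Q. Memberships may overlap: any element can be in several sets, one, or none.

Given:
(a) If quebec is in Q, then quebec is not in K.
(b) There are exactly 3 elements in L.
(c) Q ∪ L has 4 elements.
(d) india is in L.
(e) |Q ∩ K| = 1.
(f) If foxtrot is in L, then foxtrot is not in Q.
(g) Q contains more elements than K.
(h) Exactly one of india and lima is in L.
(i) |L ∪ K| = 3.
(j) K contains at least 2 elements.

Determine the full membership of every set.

K = {foxtrot, india}; L = {foxtrot, india, quebec}; Q = {india, lima, quebec}

From (d): india ∈ L.
(h) (exactly one): lima ∉ L.
(b): only 3 candidates remain for L, so all are in.
(f): foxtrot ∉ Q.
Suppose foxtrot ∉ K: no assignment then satisfies all the clues, so foxtrot ∈ K.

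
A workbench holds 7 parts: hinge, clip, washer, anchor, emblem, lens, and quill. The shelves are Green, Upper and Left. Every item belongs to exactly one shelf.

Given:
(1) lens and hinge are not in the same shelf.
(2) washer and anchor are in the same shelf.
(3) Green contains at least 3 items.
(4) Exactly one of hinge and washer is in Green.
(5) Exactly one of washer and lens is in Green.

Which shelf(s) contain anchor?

anchor: Green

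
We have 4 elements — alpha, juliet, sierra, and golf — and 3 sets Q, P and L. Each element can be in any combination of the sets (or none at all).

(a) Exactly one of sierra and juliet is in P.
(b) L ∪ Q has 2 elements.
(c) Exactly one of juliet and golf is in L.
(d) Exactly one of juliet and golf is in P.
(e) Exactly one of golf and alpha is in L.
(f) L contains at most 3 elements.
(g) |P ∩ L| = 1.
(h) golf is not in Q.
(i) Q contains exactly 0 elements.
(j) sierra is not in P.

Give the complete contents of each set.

Q = {}; P = {juliet}; L = {alpha, juliet}

From (h): golf ∉ Q.
From (j): sierra ∉ P.
(a) (exactly one): juliet ∈ P.
(d) (exactly one): golf ∉ P.
(i): Q already has 0, so the rest are out.
Suppose alpha ∈ P: no assignment then satisfies all the clues, so alpha ∉ P.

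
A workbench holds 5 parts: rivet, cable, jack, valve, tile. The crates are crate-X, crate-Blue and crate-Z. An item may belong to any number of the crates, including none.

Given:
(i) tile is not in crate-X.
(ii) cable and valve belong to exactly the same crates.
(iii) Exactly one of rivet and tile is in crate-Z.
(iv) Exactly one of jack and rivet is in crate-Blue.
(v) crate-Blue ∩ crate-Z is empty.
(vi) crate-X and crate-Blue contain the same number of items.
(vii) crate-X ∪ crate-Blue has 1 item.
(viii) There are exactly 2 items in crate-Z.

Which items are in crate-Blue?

From (i): tile ∉ crate-X.
Suppose rivet ∉ crate-Blue: no assignment then satisfies all the clues, so rivet ∈ crate-Blue.

crate-Blue = {rivet}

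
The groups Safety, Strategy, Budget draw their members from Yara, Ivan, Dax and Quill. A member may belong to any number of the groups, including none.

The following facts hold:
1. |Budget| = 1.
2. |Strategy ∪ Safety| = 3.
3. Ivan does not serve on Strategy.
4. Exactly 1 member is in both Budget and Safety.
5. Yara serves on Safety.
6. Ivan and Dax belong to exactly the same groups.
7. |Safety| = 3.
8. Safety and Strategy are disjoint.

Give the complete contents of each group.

Safety = {Dax, Ivan, Yara}; Strategy = {}; Budget = {Yara}

From (3): Ivan ∉ Strategy.
From (5): Yara ∈ Safety.
(6): Dax matches Ivan: Dax ∉ Strategy.
(8) (disjoint): Yara ∉ Strategy.
Suppose Yara ∉ Budget: no assignment then satisfies all the clues, so Yara ∈ Budget.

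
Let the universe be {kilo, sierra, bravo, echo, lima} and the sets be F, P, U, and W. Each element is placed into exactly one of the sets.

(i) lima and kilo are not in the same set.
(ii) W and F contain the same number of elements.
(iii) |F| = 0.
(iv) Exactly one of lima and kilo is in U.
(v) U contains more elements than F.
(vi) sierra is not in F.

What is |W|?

0

From (vi): sierra ∉ F.
(iii): F already has 0, so the rest are out.
Suppose kilo ∈ W: no assignment then satisfies all the clues, so kilo ∉ W.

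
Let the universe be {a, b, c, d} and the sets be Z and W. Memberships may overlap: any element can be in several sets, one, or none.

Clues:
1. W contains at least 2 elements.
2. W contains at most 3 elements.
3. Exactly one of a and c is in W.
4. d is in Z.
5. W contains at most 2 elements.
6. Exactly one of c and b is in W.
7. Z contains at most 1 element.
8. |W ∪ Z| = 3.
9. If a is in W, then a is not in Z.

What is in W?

W = {a, b}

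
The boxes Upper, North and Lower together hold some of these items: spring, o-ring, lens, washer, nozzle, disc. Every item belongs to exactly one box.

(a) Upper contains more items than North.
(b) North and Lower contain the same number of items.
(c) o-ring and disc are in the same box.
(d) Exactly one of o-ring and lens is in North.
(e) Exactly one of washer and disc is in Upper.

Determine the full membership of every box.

Upper = {disc, nozzle, o-ring, spring}; North = {lens}; Lower = {washer}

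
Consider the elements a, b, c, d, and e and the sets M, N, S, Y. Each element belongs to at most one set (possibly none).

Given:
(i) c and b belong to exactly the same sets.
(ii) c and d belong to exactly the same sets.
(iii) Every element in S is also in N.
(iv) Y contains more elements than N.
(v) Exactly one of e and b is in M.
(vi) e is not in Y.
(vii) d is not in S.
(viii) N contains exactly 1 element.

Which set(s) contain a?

From (vi): e ∉ Y.
From (vii): d ∉ S.
(ii): c matches d: c ∉ S.
(i): b matches c: b ∉ S.
Suppose a ∈ M: no assignment then satisfies all the clues, so a ∉ M.

a: N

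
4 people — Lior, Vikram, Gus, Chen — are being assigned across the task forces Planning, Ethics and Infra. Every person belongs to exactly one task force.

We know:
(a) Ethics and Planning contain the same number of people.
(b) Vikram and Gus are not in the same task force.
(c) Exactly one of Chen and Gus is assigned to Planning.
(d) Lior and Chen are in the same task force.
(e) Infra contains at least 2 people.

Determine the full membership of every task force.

Planning = {Gus}; Ethics = {Vikram}; Infra = {Chen, Lior}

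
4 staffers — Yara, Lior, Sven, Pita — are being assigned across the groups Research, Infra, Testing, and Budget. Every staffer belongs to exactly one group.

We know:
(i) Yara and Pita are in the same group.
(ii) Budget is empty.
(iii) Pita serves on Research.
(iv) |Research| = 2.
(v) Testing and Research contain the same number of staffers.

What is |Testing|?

2

From (iii): Pita ∈ Research.
(i): Yara matches Pita: Yara ∈ Research.
(ii): Budget already has 0, so the rest are out.
(iv): Research already has 2, so the rest are out.
Suppose Lior ∈ Infra: no assignment then satisfies all the clues, so Lior ∉ Infra.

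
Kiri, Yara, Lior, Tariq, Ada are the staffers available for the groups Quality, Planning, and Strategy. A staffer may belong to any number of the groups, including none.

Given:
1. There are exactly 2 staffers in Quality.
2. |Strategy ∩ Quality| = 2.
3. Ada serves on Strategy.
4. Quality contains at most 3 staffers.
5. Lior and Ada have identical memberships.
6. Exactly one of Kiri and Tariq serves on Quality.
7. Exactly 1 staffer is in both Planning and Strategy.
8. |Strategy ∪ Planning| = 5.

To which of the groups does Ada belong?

Ada: Strategy

From (3): Ada ∈ Strategy.
(5): Lior matches Ada: Lior ∈ Strategy.
Suppose Ada ∈ Quality: no assignment then satisfies all the clues, so Ada ∉ Quality.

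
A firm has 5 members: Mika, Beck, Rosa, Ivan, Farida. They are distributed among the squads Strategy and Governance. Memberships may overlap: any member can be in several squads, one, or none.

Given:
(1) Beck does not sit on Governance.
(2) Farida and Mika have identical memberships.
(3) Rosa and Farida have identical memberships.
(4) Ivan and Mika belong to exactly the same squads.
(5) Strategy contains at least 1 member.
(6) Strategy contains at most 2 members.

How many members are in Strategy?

1

From (1): Beck ∉ Governance.
Suppose Mika ∈ Strategy: no assignment then satisfies all the clues, so Mika ∉ Strategy.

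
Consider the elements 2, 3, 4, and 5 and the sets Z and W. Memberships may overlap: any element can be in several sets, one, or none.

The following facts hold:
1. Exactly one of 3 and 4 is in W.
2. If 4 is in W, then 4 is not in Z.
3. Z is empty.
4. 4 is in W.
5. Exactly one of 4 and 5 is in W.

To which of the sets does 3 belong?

3: none

From (4): 4 ∈ W.
(1) (exactly one): 3 ∉ W.
(2): 4 ∉ Z.
(3): Z already has 0, so the rest are out.
(5) (exactly one): 5 ∉ W.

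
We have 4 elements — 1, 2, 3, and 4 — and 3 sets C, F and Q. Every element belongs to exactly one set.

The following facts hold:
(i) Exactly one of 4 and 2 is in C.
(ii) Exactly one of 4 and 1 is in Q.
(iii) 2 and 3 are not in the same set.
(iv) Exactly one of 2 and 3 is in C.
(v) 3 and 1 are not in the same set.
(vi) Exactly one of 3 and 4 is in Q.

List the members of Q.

Q = {4}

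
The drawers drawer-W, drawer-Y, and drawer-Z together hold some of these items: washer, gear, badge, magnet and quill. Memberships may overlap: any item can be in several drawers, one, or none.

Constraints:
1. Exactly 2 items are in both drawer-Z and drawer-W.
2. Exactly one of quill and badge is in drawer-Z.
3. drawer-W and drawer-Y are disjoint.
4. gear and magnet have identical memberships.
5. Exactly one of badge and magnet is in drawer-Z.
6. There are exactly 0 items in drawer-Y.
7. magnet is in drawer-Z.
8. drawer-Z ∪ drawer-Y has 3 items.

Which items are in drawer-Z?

From (7): magnet ∈ drawer-Z.
(4): gear matches magnet: gear ∈ drawer-Z.
(5) (exactly one): badge ∉ drawer-Z.
(6): drawer-Y already has 0, so the rest are out.
(2) (exactly one): quill ∈ drawer-Z.
Suppose washer ∈ drawer-Z: no assignment then satisfies all the clues, so washer ∉ drawer-Z.

drawer-Z = {gear, magnet, quill}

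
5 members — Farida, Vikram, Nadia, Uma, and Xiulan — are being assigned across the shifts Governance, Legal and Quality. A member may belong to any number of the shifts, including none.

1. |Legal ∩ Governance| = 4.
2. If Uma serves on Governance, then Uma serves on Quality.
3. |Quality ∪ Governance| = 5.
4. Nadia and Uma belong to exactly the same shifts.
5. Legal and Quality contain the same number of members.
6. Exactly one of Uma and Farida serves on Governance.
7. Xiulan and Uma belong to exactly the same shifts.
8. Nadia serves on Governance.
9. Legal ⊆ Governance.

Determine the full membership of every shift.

Governance = {Nadia, Uma, Vikram, Xiulan}; Legal = {Nadia, Uma, Vikram, Xiulan}; Quality = {Farida, Nadia, Uma, Xiulan}

From (8): Nadia ∈ Governance.
(4): Uma matches Nadia: Uma ∈ Governance.
(6) (exactly one): Farida ∉ Governance.
(7): Xiulan matches Uma: Xiulan ∈ Governance.
(9) contrapositive: Farida ∉ Legal.
(2): Uma ∈ Quality.
(4): Nadia matches Uma: Nadia ∈ Quality.
(7): Xiulan matches Uma: Xiulan ∈ Quality.
Suppose Farida ∉ Quality: no assignment then satisfies all the clues, so Farida ∈ Quality.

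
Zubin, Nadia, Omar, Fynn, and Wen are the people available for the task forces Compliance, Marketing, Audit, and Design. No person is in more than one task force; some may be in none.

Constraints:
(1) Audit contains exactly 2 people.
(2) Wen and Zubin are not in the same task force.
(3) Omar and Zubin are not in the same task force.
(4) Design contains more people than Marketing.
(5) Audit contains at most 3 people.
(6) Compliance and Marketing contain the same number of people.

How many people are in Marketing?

0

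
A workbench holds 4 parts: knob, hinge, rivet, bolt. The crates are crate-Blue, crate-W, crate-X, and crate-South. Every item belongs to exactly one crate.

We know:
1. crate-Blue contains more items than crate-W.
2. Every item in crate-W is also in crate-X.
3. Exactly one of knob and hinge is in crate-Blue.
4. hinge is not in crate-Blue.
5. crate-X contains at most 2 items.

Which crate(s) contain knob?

From (4): hinge ∉ crate-Blue.
(3) (exactly one): knob ∈ crate-Blue.

knob: crate-Blue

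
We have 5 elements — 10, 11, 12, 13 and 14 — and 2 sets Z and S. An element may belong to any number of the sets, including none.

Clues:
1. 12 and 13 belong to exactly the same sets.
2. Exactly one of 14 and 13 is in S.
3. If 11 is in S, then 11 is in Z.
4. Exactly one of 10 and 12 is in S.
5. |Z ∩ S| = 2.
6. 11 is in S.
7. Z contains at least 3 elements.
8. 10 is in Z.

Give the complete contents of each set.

Z = {10, 11, 12, 13}; S = {10, 11, 14}

From (6): 11 ∈ S.
From (8): 10 ∈ Z.
(3): 11 ∈ Z.
Suppose 10 ∉ S: no assignment then satisfies all the clues, so 10 ∈ S.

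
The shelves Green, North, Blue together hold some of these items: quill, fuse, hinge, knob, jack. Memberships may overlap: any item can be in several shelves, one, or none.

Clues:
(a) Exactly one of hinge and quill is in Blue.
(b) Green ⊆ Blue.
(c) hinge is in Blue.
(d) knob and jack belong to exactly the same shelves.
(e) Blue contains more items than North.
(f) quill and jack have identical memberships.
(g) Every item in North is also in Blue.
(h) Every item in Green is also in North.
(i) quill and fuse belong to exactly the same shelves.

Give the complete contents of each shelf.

Green = {}; North = {}; Blue = {hinge}

From (c): hinge ∈ Blue.
(a) (exactly one): quill ∉ Blue.
(b) contrapositive: quill ∉ Green.
(f): jack matches quill: jack ∉ Green.
(f): jack matches quill: jack ∉ Blue.
(g) contrapositive: quill ∉ North.
(g) contrapositive: jack ∉ North.
(i): fuse matches quill: fuse ∉ Green.
(i): fuse matches quill: fuse ∉ North.
(i): fuse matches quill: fuse ∉ Blue.
(d): knob matches jack: knob ∉ Green.
Suppose hinge ∈ Green: no assignment then satisfies all the clues, so hinge ∉ Green.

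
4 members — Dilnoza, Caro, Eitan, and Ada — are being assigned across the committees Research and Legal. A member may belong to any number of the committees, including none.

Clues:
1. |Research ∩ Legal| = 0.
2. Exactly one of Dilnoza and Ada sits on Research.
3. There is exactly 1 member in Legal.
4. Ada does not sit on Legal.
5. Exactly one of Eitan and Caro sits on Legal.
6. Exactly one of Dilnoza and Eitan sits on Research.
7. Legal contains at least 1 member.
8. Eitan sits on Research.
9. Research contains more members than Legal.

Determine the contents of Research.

From (4): Ada ∉ Legal.
From (8): Eitan ∈ Research.
(6) (exactly one): Dilnoza ∉ Research.
(2) (exactly one): Ada ∈ Research.
Suppose Caro ∈ Research: no assignment then satisfies all the clues, so Caro ∉ Research.

Research = {Ada, Eitan}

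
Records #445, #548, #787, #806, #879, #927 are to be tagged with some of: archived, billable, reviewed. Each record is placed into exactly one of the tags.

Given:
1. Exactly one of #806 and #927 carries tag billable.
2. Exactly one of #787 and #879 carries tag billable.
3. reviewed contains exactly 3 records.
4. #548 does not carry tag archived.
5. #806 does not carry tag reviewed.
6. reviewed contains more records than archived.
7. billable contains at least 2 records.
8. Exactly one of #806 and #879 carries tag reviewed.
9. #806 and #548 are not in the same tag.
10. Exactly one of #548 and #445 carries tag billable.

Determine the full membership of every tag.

archived = {}; billable = {#445, #787, #806}; reviewed = {#548, #879, #927}

From (4): #548 ∉ archived.
From (5): #806 ∉ reviewed.
(8) (exactly one): #879 ∈ reviewed.
(2) (exactly one): #787 ∈ billable.
Suppose #445 ∈ archived: no assignment then satisfies all the clues, so #445 ∉ archived.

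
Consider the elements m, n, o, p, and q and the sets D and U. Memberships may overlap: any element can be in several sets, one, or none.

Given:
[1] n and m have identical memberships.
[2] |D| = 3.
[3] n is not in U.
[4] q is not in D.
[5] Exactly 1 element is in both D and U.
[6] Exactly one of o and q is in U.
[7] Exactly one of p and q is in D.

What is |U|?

2

From (3): n ∉ U.
From (4): q ∉ D.
(1): m matches n: m ∉ U.
(7) (exactly one): p ∈ D.
Suppose m ∉ D: no assignment then satisfies all the clues, so m ∈ D.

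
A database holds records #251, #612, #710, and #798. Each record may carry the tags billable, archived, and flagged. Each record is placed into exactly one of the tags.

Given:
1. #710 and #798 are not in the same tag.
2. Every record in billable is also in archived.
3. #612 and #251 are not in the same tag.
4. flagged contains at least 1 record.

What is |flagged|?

2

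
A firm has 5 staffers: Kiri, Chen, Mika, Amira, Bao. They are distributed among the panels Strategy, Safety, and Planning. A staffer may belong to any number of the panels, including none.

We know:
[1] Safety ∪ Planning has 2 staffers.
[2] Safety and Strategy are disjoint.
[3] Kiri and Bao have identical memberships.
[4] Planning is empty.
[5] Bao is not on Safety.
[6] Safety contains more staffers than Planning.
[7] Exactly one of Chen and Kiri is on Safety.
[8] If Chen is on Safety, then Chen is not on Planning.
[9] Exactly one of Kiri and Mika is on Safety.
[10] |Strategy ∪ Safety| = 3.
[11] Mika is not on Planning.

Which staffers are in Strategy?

Strategy = {Amira}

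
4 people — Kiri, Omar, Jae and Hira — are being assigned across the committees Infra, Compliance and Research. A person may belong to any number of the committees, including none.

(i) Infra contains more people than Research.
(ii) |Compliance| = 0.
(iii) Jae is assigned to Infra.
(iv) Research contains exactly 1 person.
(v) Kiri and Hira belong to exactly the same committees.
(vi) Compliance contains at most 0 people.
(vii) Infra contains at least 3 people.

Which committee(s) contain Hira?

From (iii): Jae ∈ Infra.
(ii): Compliance already has 0, so the rest are out.
Suppose Hira ∉ Infra: no assignment then satisfies all the clues, so Hira ∈ Infra.

Hira: Infra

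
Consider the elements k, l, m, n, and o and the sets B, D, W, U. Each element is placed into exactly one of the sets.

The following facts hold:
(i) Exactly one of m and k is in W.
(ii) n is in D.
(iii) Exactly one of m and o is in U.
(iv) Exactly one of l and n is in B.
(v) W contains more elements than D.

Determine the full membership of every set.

B = {l}; D = {n}; W = {k, o}; U = {m}

From (ii): n ∈ D.
(iv) (exactly one): l ∈ B.
Suppose k ∈ B: no assignment then satisfies all the clues, so k ∉ B.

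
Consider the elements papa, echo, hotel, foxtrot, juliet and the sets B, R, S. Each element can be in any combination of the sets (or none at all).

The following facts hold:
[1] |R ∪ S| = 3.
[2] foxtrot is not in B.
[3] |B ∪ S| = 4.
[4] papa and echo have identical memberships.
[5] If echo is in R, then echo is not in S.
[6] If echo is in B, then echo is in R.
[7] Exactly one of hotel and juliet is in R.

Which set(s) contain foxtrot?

foxtrot: none

From (2): foxtrot ∉ B.
Suppose foxtrot ∈ R: no assignment then satisfies all the clues, so foxtrot ∉ R.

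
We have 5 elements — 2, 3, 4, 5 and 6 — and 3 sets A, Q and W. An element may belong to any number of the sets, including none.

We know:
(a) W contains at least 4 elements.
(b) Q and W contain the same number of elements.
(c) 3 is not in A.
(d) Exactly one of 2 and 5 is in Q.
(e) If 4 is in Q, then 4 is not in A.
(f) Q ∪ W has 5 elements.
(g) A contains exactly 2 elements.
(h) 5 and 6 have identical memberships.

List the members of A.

From (c): 3 ∉ A.
Suppose 2 ∈ A: no assignment then satisfies all the clues, so 2 ∉ A.

A = {5, 6}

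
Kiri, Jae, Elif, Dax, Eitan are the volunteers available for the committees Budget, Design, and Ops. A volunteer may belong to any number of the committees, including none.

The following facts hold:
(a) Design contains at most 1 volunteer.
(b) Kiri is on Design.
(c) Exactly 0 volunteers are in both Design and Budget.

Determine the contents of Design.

Design = {Kiri}

From (b): Kiri ∈ Design.
(a): Design already has 1, so the rest are out.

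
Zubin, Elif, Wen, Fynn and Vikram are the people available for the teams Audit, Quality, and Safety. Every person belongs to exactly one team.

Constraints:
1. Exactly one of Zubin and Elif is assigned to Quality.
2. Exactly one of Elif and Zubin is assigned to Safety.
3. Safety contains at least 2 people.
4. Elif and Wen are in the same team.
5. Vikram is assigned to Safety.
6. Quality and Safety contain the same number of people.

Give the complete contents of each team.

Audit = {Fynn}; Quality = {Elif, Wen}; Safety = {Vikram, Zubin}

From (5): Vikram ∈ Safety.
Suppose Zubin ∈ Audit: no assignment then satisfies all the clues, so Zubin ∉ Audit.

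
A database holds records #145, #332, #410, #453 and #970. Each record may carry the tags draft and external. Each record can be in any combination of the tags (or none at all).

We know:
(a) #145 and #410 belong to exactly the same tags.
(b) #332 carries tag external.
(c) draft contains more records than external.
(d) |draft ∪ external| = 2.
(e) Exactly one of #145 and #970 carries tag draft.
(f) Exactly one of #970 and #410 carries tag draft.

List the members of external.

external = {#332}

From (b): #332 ∈ external.
Suppose #145 ∈ external: no assignment then satisfies all the clues, so #145 ∉ external.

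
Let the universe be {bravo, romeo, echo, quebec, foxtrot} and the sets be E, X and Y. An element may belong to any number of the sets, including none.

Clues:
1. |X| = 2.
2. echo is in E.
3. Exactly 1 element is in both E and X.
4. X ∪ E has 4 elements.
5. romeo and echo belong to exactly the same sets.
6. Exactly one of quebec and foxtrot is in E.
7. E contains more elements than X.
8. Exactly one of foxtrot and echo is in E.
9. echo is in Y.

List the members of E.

From (2): echo ∈ E.
From (9): echo ∈ Y.
(5): romeo matches echo: romeo ∈ E.
(5): romeo matches echo: romeo ∈ Y.
(8) (exactly one): foxtrot ∉ E.
(6) (exactly one): quebec ∈ E.
Suppose bravo ∈ E: no assignment then satisfies all the clues, so bravo ∉ E.

E = {echo, quebec, romeo}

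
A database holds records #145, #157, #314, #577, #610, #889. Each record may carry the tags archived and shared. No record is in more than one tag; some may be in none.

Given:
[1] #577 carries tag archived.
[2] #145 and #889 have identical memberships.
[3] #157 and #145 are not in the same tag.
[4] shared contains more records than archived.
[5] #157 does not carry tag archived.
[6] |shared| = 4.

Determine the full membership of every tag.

archived = {#577}; shared = {#145, #314, #610, #889}

From (1): #577 ∈ archived.
From (5): #157 ∉ archived.
Suppose #145 ∈ archived: no assignment then satisfies all the clues, so #145 ∉ archived.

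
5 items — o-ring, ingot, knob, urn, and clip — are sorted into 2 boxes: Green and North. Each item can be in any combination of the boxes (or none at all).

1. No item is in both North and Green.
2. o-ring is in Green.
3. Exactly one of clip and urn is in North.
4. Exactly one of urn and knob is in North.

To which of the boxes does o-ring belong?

From (2): o-ring ∈ Green.
(1) (disjoint): o-ring ∉ North.

o-ring: Green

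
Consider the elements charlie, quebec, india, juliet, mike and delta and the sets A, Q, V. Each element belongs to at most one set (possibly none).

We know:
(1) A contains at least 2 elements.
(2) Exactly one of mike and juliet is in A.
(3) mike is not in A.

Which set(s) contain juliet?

From (3): mike ∉ A.
(2) (exactly one): juliet ∈ A.

juliet: A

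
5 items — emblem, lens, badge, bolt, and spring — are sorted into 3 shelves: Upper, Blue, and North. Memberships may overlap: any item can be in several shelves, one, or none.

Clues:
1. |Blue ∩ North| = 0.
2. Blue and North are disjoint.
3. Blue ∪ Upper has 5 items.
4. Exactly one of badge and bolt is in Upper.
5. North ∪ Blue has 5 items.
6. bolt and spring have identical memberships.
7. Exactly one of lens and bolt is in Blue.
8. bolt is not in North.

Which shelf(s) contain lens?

lens: North, Upper

From (8): bolt ∉ North.
(6): spring matches bolt: spring ∉ North.
Suppose lens ∉ Upper: no assignment then satisfies all the clues, so lens ∈ Upper.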